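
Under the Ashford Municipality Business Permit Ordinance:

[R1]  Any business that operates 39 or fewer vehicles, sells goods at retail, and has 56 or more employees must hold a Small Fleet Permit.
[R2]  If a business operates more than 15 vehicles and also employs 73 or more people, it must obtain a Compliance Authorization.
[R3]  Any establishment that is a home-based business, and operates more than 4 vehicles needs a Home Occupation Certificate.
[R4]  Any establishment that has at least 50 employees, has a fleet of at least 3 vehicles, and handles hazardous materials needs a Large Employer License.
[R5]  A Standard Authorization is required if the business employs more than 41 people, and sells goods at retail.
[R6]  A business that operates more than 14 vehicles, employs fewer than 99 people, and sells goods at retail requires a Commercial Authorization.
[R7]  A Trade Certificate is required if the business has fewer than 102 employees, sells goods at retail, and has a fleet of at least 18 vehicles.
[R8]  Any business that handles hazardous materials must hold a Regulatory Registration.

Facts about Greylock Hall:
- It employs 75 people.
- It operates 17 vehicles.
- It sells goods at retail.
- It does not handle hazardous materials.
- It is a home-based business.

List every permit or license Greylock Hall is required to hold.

Commercial Authorization, Compliance Authorization, Home Occupation Certificate, Small Fleet Permit, Standard Authorization

[R1] vehicles 17 ≤ 39; sells goods at retail; employees 75 ≥ 56 → Small Fleet Permit required.
[R2] vehicles 17 > 15; employees 75 ≥ 73 → Compliance Authorization required.
[R3] is a home-based business; vehicles 17 > 4 → Home Occupation Certificate required.
[R4] employees 75 ≥ 50; vehicles 17 ≥ 3; does not handle hazardous materials → Large Employer License not required.
[R5] employees 75 > 41; sells goods at retail → Standard Authorization required.
[R6] vehicles 17 > 14; employees 75 < 99; sells goods at retail → Commercial Authorization required.
[R7] employees 75 < 102; sells goods at retail; vehicles 17 < 18 → Trade Certificate not required.
[R8] does not handle hazardous materials → Regulatory Registration not required.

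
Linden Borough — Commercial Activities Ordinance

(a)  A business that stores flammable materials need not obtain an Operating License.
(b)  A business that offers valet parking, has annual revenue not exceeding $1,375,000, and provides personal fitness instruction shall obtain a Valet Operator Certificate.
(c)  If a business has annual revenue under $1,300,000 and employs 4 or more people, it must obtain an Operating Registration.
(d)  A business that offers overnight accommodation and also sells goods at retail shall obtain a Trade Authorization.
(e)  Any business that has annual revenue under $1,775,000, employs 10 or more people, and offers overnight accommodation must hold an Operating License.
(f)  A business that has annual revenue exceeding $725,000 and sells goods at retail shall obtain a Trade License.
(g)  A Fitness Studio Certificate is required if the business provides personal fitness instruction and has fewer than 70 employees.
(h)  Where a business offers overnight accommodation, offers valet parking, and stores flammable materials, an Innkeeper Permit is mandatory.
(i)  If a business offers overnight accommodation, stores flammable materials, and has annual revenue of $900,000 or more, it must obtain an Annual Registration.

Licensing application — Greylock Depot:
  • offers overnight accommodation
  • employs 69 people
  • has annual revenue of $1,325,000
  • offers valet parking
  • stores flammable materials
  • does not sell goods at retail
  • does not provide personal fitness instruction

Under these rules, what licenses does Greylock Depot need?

(a) stores flammable materials → exempt from Operating License.
(b) offers valet parking; revenue $1,325,000 ≤ $1,375,000; does not provide personal fitness instruction → Valet Operator Certificate not required.
(c) revenue $1,325,000 ≥ $1,300,000; employees 69 ≥ 4 → Operating Registration not required.
(d) offers overnight accommodation; does not sell goods at retail → Trade Authorization not required.
(e) revenue $1,325,000 < $1,775,000; employees 69 ≥ 10; offers overnight accommodation → Operating License required.
(f) revenue $1,325,000 > $725,000; does not sell goods at retail → Trade License not required.
(g) does not provide personal fitness instruction; employees 69 < 70 → Fitness Studio Certificate not required.
(h) offers overnight accommodation; offers valet parking; stores flammable materials → Innkeeper Permit required.
(i) offers overnight accommodation; stores flammable materials; revenue $1,325,000 ≥ $900,000 → Annual Registration required.

Annual Registration, Innkeeper Permit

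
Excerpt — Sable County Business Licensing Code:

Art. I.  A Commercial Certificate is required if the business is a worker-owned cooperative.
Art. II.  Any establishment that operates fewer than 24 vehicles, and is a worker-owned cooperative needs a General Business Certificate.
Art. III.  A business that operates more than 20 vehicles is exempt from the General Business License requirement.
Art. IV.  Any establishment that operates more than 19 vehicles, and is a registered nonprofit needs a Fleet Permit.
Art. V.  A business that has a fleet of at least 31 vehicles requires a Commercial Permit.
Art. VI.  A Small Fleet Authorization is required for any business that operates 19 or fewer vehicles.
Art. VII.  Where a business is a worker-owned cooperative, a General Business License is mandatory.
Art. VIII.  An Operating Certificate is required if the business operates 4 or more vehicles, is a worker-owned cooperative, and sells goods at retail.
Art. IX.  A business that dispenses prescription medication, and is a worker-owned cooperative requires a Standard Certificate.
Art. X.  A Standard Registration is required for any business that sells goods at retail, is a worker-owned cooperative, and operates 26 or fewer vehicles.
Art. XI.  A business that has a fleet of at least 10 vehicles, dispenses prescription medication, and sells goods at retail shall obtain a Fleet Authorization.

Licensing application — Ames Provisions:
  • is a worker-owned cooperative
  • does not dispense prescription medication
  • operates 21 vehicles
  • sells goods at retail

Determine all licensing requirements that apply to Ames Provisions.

Commercial Certificate, General Business Certificate, Operating Certificate, Standard Registration

Art. I. is a worker-owned cooperative → Commercial Certificate required.
Art. II. vehicles 21 < 24; is a worker-owned cooperative → General Business Certificate required.
Art. III. vehicles 21 > 20 → exempt from General Business License.
Art. IV. vehicles 21 > 19; is a worker-owned cooperative (not: is a registered nonprofit) → Fleet Permit not required.
Art. V. vehicles 21 < 31 → Commercial Permit not required.
Art. VI. vehicles 21 > 19 → Small Fleet Authorization not required.
Art. VII. is a worker-owned cooperative → General Business License required.
Art. VIII. vehicles 21 ≥ 4; is a worker-owned cooperative; sells goods at retail → Operating Certificate required.
Art. IX. does not dispense prescription medication; is a worker-owned cooperative → Standard Certificate not required.
Art. X. sells goods at retail; is a worker-owned cooperative; vehicles 21 ≤ 26 → Standard Registration required.
Art. XI. vehicles 21 ≥ 10; does not dispense prescription medication; sells goods at retail → Fleet Authorization not required.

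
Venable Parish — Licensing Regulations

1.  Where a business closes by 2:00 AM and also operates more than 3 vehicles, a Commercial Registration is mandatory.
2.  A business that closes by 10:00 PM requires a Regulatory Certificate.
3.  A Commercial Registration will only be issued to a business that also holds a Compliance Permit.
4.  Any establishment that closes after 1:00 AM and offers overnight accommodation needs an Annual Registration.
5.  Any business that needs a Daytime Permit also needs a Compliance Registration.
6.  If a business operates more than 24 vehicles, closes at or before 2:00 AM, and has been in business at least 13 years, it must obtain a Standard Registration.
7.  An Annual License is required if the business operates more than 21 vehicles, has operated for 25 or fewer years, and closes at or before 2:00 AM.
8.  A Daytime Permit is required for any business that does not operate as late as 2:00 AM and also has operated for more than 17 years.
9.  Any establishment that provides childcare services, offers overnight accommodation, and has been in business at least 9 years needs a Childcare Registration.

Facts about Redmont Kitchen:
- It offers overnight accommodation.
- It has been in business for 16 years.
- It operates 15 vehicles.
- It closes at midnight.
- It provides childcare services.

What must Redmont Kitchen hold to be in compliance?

Childcare Registration, Commercial Registration, Compliance Permit

1. closes midnight, at/before 2:00 AM; vehicles 15 > 3 → Commercial Registration required.
2. closes midnight, after 10:00 PM → Regulatory Certificate not required.
3. Commercial Registration is required → Compliance Permit also required.
4. closes midnight, at/before 1:00 AM; offers overnight accommodation → Annual Registration not required.
5. Daytime Permit is not required → no effect.
6. vehicles 15 ≤ 24; closes midnight, at/before 2:00 AM; years in business 16 ≥ 13 → Standard Registration not required.
7. vehicles 15 ≤ 21; years in business 16 ≤ 25; closes midnight, at/before 2:00 AM → Annual License not required.
8. closes midnight, at/before 2:00 AM; years in business 16 ≤ 17 → Daytime Permit not required.
9. provides childcare services; offers overnight accommodation; years in business 16 ≥ 9 → Childcare Registration required.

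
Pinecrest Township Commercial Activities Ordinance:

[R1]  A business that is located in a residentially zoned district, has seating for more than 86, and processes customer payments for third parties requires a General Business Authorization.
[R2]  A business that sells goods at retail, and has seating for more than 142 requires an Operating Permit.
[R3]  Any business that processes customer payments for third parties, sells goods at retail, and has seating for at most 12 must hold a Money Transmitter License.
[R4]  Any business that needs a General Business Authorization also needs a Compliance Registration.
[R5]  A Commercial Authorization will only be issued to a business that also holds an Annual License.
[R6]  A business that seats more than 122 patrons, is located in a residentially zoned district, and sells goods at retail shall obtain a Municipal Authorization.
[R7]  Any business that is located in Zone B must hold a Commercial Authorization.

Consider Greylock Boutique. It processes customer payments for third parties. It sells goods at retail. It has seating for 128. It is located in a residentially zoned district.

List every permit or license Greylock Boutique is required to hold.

[R1] is located in a residentially zoned district; seating 128 > 86; processes customer payments for third parties → General Business Authorization required.
[R2] sells goods at retail; seating 128 ≤ 142 → Operating Permit not required.
[R3] processes customer payments for third parties; sells goods at retail; seating 128 > 12 → Money Transmitter License not required.
[R4] General Business Authorization is required → Compliance Registration also required.
[R5] Commercial Authorization is not required → no effect.
[R6] seating 128 > 122; is located in a residentially zoned district; sells goods at retail → Municipal Authorization required.
[R7] is located in a residentially zoned district (not: is located in Zone B) → Commercial Authorization not required.

Compliance Registration, General Business Authorization, Municipal Authorization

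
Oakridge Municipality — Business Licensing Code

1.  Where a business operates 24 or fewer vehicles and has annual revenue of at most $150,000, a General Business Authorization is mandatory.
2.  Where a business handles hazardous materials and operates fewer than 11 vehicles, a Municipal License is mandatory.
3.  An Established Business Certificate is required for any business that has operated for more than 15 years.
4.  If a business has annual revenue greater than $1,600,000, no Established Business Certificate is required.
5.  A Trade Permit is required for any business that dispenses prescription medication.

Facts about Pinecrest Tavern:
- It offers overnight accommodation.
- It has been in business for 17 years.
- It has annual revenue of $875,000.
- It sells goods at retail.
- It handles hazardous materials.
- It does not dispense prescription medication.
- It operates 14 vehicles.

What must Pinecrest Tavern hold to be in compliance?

1. vehicles 14 ≤ 24; revenue $875,000 > $150,000 → General Business Authorization not required.
2. handles hazardous materials; vehicles 14 ≥ 11 → Municipal License not required.
3. years in business 17 > 15 → Established Business Certificate required.
4. revenue $875,000 ≤ $1,600,000 → Established Business Certificate exemption does not apply.
5. does not dispense prescription medication → Trade Permit not required.

Established Business Certificate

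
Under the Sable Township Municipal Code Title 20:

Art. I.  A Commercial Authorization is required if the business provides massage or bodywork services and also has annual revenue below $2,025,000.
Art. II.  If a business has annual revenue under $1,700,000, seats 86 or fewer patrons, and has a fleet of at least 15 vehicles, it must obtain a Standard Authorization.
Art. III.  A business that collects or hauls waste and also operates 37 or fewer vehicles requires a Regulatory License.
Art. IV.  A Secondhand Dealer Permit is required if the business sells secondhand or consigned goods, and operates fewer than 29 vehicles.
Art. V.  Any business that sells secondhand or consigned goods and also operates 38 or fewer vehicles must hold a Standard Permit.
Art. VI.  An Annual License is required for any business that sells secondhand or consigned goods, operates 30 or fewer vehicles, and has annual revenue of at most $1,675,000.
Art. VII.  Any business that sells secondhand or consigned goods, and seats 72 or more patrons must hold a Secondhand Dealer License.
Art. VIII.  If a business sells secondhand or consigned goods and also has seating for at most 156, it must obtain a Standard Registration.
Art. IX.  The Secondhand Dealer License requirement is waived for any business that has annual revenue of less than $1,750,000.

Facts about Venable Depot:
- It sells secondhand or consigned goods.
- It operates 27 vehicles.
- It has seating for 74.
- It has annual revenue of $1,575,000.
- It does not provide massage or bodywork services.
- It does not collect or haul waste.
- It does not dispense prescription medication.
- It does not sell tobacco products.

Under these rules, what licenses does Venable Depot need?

Art. I. does not provide massage or bodywork services; revenue $1,575,000 < $2,025,000 → Commercial Authorization not required.
Art. II. revenue $1,575,000 < $1,700,000; seating 74 ≤ 86; vehicles 27 ≥ 15 → Standard Authorization required.
Art. III. does not collect or haul waste; vehicles 27 ≤ 37 → Regulatory License not required.
Art. IV. sells secondhand or consigned goods; vehicles 27 < 29 → Secondhand Dealer Permit required.
Art. V. sells secondhand or consigned goods; vehicles 27 ≤ 38 → Standard Permit required.
Art. VI. sells secondhand or consigned goods; vehicles 27 ≤ 30; revenue $1,575,000 ≤ $1,675,000 → Annual License required.
Art. VII. sells secondhand or consigned goods; seating 74 ≥ 72 → Secondhand Dealer License required.
Art. VIII. sells secondhand or consigned goods; seating 74 ≤ 156 → Standard Registration required.
Art. IX. revenue $1,575,000 < $1,750,000 → exempt from Secondhand Dealer License.

Annual License, Secondhand Dealer Permit, Standard Authorization, Standard Permit, Standard Registration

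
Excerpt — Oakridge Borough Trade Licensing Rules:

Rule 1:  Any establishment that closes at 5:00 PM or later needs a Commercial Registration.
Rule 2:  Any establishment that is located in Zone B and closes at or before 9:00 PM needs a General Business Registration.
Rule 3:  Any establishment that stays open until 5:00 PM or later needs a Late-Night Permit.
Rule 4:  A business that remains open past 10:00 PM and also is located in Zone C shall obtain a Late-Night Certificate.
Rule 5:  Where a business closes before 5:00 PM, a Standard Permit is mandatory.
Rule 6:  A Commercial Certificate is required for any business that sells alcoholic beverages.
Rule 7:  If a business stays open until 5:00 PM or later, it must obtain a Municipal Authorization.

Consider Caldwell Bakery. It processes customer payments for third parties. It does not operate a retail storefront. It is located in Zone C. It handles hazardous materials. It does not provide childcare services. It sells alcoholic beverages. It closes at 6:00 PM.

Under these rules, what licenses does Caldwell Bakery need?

Rule 1: closes 6:00 PM, after 5:00 PM → Commercial Registration required.
Rule 2: is located in Zone C (not: is located in Zone B); closes 6:00 PM, at/before 9:00 PM → General Business Registration not required.
Rule 3: closes 6:00 PM, after 5:00 PM → Late-Night Permit required.
Rule 4: closes 6:00 PM, at/before 10:00 PM; is located in Zone C → Late-Night Certificate not required.
Rule 5: closes 6:00 PM, after 5:00 PM → Standard Permit not required.
Rule 6: sells alcoholic beverages → Commercial Certificate required.
Rule 7: closes 6:00 PM, after 5:00 PM → Municipal Authorization required.

Commercial Certificate, Commercial Registration, Late-Night Permit, Municipal Authorization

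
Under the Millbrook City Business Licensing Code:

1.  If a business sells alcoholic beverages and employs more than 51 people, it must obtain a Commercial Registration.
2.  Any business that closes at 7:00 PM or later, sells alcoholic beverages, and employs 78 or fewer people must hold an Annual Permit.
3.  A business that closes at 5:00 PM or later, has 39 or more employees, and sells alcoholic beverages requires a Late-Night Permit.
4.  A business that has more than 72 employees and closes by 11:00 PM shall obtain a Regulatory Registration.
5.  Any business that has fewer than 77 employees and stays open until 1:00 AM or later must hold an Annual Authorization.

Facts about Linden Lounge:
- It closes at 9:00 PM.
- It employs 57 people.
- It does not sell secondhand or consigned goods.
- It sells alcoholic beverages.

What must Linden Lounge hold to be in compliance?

1. sells alcoholic beverages; employees 57 > 51 → Commercial Registration required.
2. closes 9:00 PM, after 7:00 PM; sells alcoholic beverages; employees 57 ≤ 78 → Annual Permit required.
3. closes 9:00 PM, after 5:00 PM; employees 57 ≥ 39; sells alcoholic beverages → Late-Night Permit required.
4. employees 57 ≤ 72; closes 9:00 PM, at/before 11:00 PM → Regulatory Registration not required.
5. employees 57 < 77; closes 9:00 PM, at/before 1:00 AM → Annual Authorization not required.

Annual Permit, Commercial Registration, Late-Night Permit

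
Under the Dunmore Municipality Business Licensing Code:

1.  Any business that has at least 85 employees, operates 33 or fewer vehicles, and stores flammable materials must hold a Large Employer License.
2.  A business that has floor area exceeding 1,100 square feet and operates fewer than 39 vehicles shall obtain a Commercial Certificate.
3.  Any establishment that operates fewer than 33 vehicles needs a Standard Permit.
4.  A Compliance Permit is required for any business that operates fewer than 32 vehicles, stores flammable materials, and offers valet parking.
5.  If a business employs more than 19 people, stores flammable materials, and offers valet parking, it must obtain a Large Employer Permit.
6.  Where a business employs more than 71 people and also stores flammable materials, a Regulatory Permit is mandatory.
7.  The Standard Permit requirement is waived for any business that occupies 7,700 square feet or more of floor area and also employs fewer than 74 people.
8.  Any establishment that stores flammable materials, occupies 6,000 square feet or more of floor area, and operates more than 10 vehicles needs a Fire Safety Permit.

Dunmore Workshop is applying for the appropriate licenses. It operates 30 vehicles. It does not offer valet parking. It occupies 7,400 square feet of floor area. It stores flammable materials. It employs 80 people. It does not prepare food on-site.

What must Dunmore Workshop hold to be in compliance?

1. employees 80 < 85; vehicles 30 ≤ 33; stores flammable materials → Large Employer License not required.
2. floor area 7,400 square feet > 1,100 square feet; vehicles 30 < 39 → Commercial Certificate required.
3. vehicles 30 < 33 → Standard Permit required.
4. vehicles 30 < 32; stores flammable materials; does not offer valet parking → Compliance Permit not required.
5. employees 80 > 19; stores flammable materials; does not offer valet parking → Large Employer Permit not required.
6. employees 80 > 71; stores flammable materials → Regulatory Permit required.
7. floor area 7,400 square feet < 7,700 square feet; employees 80 ≥ 74 → Standard Permit exemption does not apply.
8. stores flammable materials; floor area 7,400 square feet ≥ 6,000 square feet; vehicles 30 > 10 → Fire Safety Permit required.

Commercial Certificate, Fire Safety Permit, Regulatory Permit, Standard Permit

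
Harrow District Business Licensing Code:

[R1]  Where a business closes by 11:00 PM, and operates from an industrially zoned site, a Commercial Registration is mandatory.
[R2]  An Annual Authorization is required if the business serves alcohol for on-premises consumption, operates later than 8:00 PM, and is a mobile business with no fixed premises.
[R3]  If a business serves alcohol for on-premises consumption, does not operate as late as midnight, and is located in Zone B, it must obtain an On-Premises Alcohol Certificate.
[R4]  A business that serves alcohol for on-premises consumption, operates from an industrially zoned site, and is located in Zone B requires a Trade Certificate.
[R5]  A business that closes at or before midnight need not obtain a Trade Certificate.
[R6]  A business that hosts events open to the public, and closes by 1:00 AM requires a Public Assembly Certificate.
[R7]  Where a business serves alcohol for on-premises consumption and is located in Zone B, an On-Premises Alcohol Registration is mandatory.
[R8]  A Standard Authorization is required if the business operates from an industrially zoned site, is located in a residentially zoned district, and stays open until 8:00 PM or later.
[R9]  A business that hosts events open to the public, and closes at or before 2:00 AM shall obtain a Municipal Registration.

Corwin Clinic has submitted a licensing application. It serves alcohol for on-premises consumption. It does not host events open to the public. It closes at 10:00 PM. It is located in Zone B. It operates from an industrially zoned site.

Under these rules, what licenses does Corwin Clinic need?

Commercial Registration, On-Premises Alcohol Certificate, On-Premises Alcohol Registration

[R1] closes 10:00 PM, at/before 11:00 PM; operates from an industrially zoned site → Commercial Registration required.
[R2] serves alcohol for on-premises consumption; closes 10:00 PM, after 8:00 PM; operates from an industrially zoned site (not: is a mobile business with no fixed premises) → Annual Authorization not required.
[R3] serves alcohol for on-premises consumption; closes 10:00 PM, at/before midnight; is located in Zone B → On-Premises Alcohol Certificate required.
[R4] serves alcohol for on-premises consumption; operates from an industrially zoned site; is located in Zone B → Trade Certificate required.
[R5] closes 10:00 PM, at/before midnight → exempt from Trade Certificate.
[R6] does not host events open to the public; closes 10:00 PM, at/before 1:00 AM → Public Assembly Certificate not required.
[R7] serves alcohol for on-premises consumption; is located in Zone B → On-Premises Alcohol Registration required.
[R8] operates from an industrially zoned site; is located in Zone B (not: is located in a residentially zoned district); closes 10:00 PM, after 8:00 PM → Standard Authorization not required.
[R9] does not host events open to the public; closes 10:00 PM, at/before 2:00 AM → Municipal Registration not required.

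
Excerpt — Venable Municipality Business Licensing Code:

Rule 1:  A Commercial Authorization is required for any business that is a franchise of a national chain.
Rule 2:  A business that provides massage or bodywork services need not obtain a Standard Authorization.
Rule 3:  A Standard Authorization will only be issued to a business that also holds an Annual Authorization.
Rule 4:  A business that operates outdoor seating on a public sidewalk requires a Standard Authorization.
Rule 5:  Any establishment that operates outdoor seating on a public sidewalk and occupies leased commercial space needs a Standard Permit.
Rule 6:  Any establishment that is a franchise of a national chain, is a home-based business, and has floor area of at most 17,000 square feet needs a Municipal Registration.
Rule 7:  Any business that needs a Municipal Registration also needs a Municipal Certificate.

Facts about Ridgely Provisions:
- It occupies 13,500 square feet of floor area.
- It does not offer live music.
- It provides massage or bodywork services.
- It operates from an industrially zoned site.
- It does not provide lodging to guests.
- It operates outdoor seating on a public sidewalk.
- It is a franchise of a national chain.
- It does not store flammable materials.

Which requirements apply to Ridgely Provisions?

Rule 1: is a franchise of a national chain → Commercial Authorization required.
Rule 2: provides massage or bodywork services → exempt from Standard Authorization.
Rule 3: Standard Authorization is not required → no effect.
Rule 4: operates outdoor seating on a public sidewalk → Standard Authorization required.
Rule 5: operates outdoor seating on a public sidewalk; operates from an industrially zoned site (not: occupies leased commercial space) → Standard Permit not required.
Rule 6: is a franchise of a national chain; operates from an industrially zoned site (not: is a home-based business); floor area 13,500 square feet ≤ 17,000 square feet → Municipal Registration not required.
Rule 7: Municipal Registration is not required → no effect.

Commercial Authorization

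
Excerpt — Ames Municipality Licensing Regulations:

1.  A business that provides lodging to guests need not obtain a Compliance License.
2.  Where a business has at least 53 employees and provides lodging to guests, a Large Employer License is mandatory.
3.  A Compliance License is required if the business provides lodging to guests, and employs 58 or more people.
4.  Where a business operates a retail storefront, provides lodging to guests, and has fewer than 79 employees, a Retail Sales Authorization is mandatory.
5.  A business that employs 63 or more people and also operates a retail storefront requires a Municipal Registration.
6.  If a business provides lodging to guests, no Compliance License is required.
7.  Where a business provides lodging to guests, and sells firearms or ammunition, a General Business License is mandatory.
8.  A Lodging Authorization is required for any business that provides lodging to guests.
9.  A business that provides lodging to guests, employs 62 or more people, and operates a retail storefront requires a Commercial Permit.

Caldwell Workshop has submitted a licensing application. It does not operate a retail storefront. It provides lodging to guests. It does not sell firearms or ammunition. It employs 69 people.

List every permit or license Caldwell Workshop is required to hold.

Large Employer License, Lodging Authorization

1. provides lodging to guests → exempt from Compliance License.
2. employees 69 ≥ 53; provides lodging to guests → Large Employer License required.
3. provides lodging to guests; employees 69 ≥ 58 → Compliance License required.
4. does not operate a retail storefront; provides lodging to guests; employees 69 < 79 → Retail Sales Authorization not required.
5. employees 69 ≥ 63; does not operate a retail storefront → Municipal Registration not required.
6. provides lodging to guests → exempt from Compliance License.
7. provides lodging to guests; does not sell firearms or ammunition → General Business License not required.
8. provides lodging to guests → Lodging Authorization required.
9. provides lodging to guests; employees 69 ≥ 62; does not operate a retail storefront → Commercial Permit not required.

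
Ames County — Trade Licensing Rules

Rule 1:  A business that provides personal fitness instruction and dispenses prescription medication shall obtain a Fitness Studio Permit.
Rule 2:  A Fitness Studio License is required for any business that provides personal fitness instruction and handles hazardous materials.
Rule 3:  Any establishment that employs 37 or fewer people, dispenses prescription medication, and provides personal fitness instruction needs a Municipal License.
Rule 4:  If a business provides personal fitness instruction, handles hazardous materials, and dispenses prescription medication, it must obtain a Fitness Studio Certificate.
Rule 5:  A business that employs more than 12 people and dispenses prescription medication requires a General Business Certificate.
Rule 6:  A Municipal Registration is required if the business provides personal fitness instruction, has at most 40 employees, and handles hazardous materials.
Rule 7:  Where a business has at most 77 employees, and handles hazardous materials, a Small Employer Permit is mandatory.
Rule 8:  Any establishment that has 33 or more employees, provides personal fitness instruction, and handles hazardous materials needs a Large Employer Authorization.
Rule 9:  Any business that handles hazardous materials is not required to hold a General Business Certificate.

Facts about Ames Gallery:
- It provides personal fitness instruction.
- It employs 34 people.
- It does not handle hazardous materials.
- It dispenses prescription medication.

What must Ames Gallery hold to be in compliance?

Fitness Studio Permit, General Business Certificate, Municipal License

Rule 1: provides personal fitness instruction; dispenses prescription medication → Fitness Studio Permit required.
Rule 2: provides personal fitness instruction; does not handle hazardous materials → Fitness Studio License not required.
Rule 3: employees 34 ≤ 37; dispenses prescription medication; provides personal fitness instruction → Municipal License required.
Rule 4: provides personal fitness instruction; does not handle hazardous materials; dispenses prescription medication → Fitness Studio Certificate not required.
Rule 5: employees 34 > 12; dispenses prescription medication → General Business Certificate required.
Rule 6: provides personal fitness instruction; employees 34 ≤ 40; does not handle hazardous materials → Municipal Registration not required.
Rule 7: employees 34 ≤ 77; does not handle hazardous materials → Small Employer Permit not required.
Rule 8: employees 34 ≥ 33; provides personal fitness instruction; does not handle hazardous materials → Large Employer Authorization not required.
Rule 9: does not handle hazardous materials → General Business Certificate exemption does not apply.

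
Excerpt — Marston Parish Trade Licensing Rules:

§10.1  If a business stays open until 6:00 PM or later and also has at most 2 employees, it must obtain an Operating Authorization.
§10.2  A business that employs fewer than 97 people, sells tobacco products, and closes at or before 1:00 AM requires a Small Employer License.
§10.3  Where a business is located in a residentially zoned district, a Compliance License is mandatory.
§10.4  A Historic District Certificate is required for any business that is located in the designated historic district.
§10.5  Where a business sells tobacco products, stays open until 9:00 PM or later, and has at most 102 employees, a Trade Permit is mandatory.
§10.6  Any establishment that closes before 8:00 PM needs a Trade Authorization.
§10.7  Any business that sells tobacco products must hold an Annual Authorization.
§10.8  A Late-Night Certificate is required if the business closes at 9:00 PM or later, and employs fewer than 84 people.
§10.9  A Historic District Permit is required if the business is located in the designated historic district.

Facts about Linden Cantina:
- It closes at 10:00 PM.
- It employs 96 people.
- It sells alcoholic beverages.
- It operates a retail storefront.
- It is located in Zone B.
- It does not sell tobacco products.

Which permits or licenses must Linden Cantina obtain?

§10.1 closes 10:00 PM, after 6:00 PM; employees 96 > 2 → Operating Authorization not required.
§10.2 employees 96 < 97; does not sell tobacco products; closes 10:00 PM, at/before 1:00 AM → Small Employer License not required.
§10.3 is located in Zone B (not: is located in a residentially zoned district) → Compliance License not required.
§10.4 is located in Zone B (not: is located in the designated historic district) → Historic District Certificate not required.
§10.5 does not sell tobacco products; closes 10:00 PM, after 9:00 PM; employees 96 ≤ 102 → Trade Permit not required.
§10.6 closes 10:00 PM, after 8:00 PM → Trade Authorization not required.
§10.7 does not sell tobacco products → Annual Authorization not required.
§10.8 closes 10:00 PM, after 9:00 PM; employees 96 ≥ 84 → Late-Night Certificate not required.
§10.9 is located in Zone B (not: is located in the designated historic district) → Historic District Permit not required.

None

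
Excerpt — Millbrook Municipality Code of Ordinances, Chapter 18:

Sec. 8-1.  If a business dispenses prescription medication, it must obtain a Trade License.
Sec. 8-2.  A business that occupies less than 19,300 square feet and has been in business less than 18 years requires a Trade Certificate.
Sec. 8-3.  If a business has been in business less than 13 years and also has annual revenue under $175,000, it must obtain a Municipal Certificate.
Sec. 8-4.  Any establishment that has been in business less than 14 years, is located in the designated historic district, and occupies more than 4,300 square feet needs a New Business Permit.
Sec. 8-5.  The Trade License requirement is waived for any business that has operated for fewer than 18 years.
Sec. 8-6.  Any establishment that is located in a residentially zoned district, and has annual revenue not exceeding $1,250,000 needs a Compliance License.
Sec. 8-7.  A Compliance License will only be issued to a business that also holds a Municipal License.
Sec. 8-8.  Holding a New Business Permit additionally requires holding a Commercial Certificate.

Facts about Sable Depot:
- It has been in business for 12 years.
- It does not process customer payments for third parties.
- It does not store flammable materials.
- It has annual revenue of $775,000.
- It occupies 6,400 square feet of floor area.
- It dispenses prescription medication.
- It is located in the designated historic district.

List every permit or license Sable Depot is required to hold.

Commercial Certificate, New Business Permit, Trade Certificate

Sec. 8-1. dispenses prescription medication → Trade License required.
Sec. 8-2. floor area 6,400 square feet < 19,300 square feet; years in business 12 < 18 → Trade Certificate required.
Sec. 8-3. years in business 12 < 13; revenue $775,000 ≥ $175,000 → Municipal Certificate not required.
Sec. 8-4. years in business 12 < 14; is located in the designated historic district; floor area 6,400 square feet > 4,300 square feet → New Business Permit required.
Sec. 8-5. years in business 12 < 18 → exempt from Trade License.
Sec. 8-6. is located in the designated historic district (not: is located in a residentially zoned district); revenue $775,000 ≤ $1,250,000 → Compliance License not required.
Sec. 8-7. Compliance License is not required → no effect.
Sec. 8-8. New Business Permit is required → Commercial Certificate also required.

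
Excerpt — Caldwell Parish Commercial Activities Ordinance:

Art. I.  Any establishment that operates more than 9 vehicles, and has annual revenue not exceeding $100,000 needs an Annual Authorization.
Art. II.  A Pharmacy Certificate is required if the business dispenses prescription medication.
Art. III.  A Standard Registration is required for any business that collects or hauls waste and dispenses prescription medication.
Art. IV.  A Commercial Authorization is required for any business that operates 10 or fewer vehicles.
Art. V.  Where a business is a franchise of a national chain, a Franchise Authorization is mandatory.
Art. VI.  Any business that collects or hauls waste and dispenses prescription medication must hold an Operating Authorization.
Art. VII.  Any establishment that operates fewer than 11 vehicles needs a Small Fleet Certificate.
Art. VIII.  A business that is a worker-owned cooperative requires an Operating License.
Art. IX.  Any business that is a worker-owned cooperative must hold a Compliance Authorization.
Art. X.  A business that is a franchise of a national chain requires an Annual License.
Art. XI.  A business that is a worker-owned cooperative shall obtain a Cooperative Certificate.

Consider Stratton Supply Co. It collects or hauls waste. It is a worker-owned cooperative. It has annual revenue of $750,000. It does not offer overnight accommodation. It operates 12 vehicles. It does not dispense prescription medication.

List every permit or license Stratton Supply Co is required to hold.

Art. I. vehicles 12 > 9; revenue $750,000 > $100,000 → Annual Authorization not required.
Art. II. does not dispense prescription medication → Pharmacy Certificate not required.
Art. III. collects or hauls waste; does not dispense prescription medication → Standard Registration not required.
Art. IV. vehicles 12 > 10 → Commercial Authorization not required.
Art. V. is a worker-owned cooperative (not: is a franchise of a national chain) → Franchise Authorization not required.
Art. VI. collects or hauls waste; does not dispense prescription medication → Operating Authorization not required.
Art. VII. vehicles 12 ≥ 11 → Small Fleet Certificate not required.
Art. VIII. is a worker-owned cooperative → Operating License required.
Art. IX. is a worker-owned cooperative → Compliance Authorization required.
Art. X. is a worker-owned cooperative (not: is a franchise of a national chain) → Annual License not required.
Art. XI. is a worker-owned cooperative → Cooperative Certificate required.

Compliance Authorization, Cooperative Certificate, Operating License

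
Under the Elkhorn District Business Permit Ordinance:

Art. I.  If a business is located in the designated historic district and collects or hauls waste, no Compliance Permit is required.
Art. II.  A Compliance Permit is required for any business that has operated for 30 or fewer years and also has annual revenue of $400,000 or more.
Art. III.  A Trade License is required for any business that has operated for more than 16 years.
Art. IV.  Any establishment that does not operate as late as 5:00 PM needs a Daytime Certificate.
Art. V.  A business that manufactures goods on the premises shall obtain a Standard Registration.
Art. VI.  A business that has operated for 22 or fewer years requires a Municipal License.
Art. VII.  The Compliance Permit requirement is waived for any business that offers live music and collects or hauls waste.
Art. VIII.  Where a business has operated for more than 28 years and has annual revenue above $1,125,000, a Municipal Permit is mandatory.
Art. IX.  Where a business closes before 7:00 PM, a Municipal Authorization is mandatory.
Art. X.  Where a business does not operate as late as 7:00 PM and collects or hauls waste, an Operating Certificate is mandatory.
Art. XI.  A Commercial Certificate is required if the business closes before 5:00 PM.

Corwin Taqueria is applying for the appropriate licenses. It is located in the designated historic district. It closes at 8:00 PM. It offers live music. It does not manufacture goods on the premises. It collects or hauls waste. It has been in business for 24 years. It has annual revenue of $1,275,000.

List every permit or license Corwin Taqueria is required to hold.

Art. I. is located in the designated historic district; collects or hauls waste → exempt from Compliance Permit.
Art. II. years in business 24 ≤ 30; revenue $1,275,000 ≥ $400,000 → Compliance Permit required.
Art. III. years in business 24 > 16 → Trade License required.
Art. IV. closes 8:00 PM, after 5:00 PM → Daytime Certificate not required.
Art. V. does not manufacture goods on the premises → Standard Registration not required.
Art. VI. years in business 24 > 22 → Municipal License not required.
Art. VII. offers live music; collects or hauls waste → exempt from Compliance Permit.
Art. VIII. years in business 24 ≤ 28; revenue $1,275,000 > $1,125,000 → Municipal Permit not required.
Art. IX. closes 8:00 PM, after 7:00 PM → Municipal Authorization not required.
Art. X. closes 8:00 PM, after 7:00 PM; collects or hauls waste → Operating Certificate not required.
Art. XI. closes 8:00 PM, after 5:00 PM → Commercial Certificate not required.

Trade License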